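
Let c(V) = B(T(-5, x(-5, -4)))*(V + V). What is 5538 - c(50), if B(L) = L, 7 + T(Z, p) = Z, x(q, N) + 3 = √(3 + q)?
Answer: 6738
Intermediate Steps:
x(q, N) = -3 + √(3 + q)
T(Z, p) = -7 + Z
c(V) = -24*V (c(V) = (-7 - 5)*(V + V) = -24*V)
5538 - c(50) = 5538 - (-24)*50 = 5538 - 1*(-1200) = 5538 + 1200 = 6738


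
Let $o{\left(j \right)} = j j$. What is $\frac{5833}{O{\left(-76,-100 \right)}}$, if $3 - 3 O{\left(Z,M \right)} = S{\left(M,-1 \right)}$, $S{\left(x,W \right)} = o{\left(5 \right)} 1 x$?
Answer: $\frac{17499}{2503} \approx 6.9912$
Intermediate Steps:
$o{\left(j \right)} = j^{2}$
$S{\left(x,W \right)} = 25 x$ ($S{\left(x,W \right)} = 5^{2} \cdot 1 x = 25 \cdot 1 x = 25 x$)
$O{\left(Z,M \right)} = 1 - \frac{25 M}{3}$
$\frac{5833}{O{\left(-76,-100 \right)}} = \frac{5833}{1 - - \frac{2500}{3}} = \frac{5833}{1 + \frac{2500}{3}} = \frac{5833}{\frac{2503}{3}} = 5833 \cdot \frac{3}{2503} = \frac{17499}{2503}$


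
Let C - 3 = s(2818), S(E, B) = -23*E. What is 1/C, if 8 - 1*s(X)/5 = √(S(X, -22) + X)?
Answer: 43/1551749 + 10*I*√15499/1551749 ≈ 2.7711e-5 + 0.00080229*I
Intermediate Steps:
s(X) = 40 - 5*√22*√(-X) (s(X) = 40 - 5*√(-23*X + X) = 40 - 5*√22*√(-X))
C = 43 - 10*I*√15499 (C = 3 + (40 - 5*√22*√(-1*2818)) = 3 + (40 - 5*√22*√(-2818)) = 3 + (40 - 5*√22*I*√2818) = 3 + (40 - 10*I*√15499) = 43 - 10*I*√15499 ≈ 43.0 - 1244.9*I)
1/C = 1/(43 - 10*I*√15499)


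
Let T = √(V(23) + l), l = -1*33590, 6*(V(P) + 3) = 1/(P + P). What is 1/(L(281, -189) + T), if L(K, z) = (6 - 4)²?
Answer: 1104/9276083 - 2*I*√639745023/9276083 ≈ 0.00011902 - 0.0054534*I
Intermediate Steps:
V(P) = -3 + 1/(12*P) (V(P) = -3 + 1/(6*(P + P)) = -3 + 1/(6*((2*P))) = -3 + (1/(2*P))/6 = -3 + 1/(12*P))
l = -33590
L(K, z) = 4 (L(K, z) = 2² = 4)
T = I*√639745023/138 (T = √((-3 + (1/12)/23) - 33590) = √((-3 + (1/12)*(1/23)) - 33590) = √((-3 + 1/276) - 33590) = √(-827/276 - 33590) = √(-9271667/276) = I*√639745023/138 ≈ 183.28*I)
1/(L(281, -189) + T) = 1/(4 + I*√639745023/138)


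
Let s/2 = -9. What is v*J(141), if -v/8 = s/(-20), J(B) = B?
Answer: -5076/5 ≈ -1015.2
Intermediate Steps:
s = -18 (s = 2*(-9) = -18)
v = -36/5 (v = -(-144)/(-20) = -(-144)*(-1)/20 = -8*9/10 = -36/5 ≈ -7.2000)
v*J(141) = -36/5*141 = -5076/5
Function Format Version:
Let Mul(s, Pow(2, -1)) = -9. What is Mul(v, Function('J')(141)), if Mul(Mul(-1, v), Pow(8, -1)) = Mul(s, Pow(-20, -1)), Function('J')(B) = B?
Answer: Rational(-5076, 5) ≈ -1015.2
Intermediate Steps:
s = -18 (s = Mul(2, -9) = -18)
v = Rational(-36, 5) (v = Mul(-8, Mul(-18, Pow(-20, -1))) = Mul(-8, Mul(-18, Rational(-1, 20))) = Mul(-8, Rational(9, 10)) = Rational(-36, 5) ≈ -7.2000)
Mul(v, Function('J')(141)) = Mul(Rational(-36, 5), 141) = Rational(-5076, 5)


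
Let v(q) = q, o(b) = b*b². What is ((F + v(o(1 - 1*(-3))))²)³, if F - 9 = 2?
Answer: 177978515625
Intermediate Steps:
o(b) = b³
F = 11 (F = 9 + 2 = 11)
((F + v(o(1 - 1*(-3))))²)³ = ((11 + (1 - 1*(-3))³)²)³ = ((11 + (1 + 3)³)²)³ = ((11 + 4³)²)³ = ((11 + 64)²)³ = (75²)³ = 5625³ = 177978515625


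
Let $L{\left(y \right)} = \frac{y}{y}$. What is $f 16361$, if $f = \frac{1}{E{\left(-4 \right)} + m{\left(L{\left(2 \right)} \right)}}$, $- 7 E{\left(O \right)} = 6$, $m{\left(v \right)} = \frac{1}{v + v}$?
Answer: $- \frac{229054}{5} \approx -45811.0$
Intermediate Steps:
$L{\left(y \right)} = 1$
$m{\left(v \right)} = \frac{1}{2 v}$
$E{\left(O \right)} = - \frac{6}{7}$ ($E{\left(O \right)} = \left(- \frac{1}{7}\right) 6 = - \frac{6}{7}$)
$f = - \frac{14}{5}$ ($f = \frac{1}{- \frac{6}{7} + \frac{1}{2 \cdot 1}} = \frac{1}{- \frac{6}{7} + \frac{1}{2} \cdot 1} = \frac{1}{- \frac{6}{7} + \frac{1}{2}} = \frac{1}{- \frac{5}{14}} = - \frac{14}{5} \approx -2.8$)
$f 16361 = \left(- \frac{14}{5}\right) 16361 = - \frac{229054}{5}$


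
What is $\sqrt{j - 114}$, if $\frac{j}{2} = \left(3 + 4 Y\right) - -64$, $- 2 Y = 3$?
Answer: $2 \sqrt{2} \approx 2.8284$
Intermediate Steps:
$Y = - \frac{3}{2}$ ($Y = \left(- \frac{1}{2}\right) 3 = - \frac{3}{2} \approx -1.5$)
$j = 122$ ($j = 2 \left(\left(3 + 4 \left(- \frac{3}{2}\right)\right) - -64\right) = 2 \left(\left(3 - 6\right) + 64\right) = 2 \left(-3 + 64\right) = 2 \cdot 61 = 122$)
$\sqrt{j - 114} = \sqrt{122 - 114} = \sqrt{8} = 2 \sqrt{2}$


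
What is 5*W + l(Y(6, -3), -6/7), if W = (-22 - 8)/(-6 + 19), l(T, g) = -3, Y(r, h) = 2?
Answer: -189/13 ≈ -14.538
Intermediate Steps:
W = -30/13 ≈ -2.3077
5*W + l(Y(6, -3), -6/7) = 5*(-30/13) - 3 = -150/13 - 3 = -189/13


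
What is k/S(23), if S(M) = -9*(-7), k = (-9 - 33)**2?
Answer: 28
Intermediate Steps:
k = 1764 (k = (-42)**2 = 1764)
S(M) = 63
k/S(23) = 1764/63 = 1764*(1/63) = 28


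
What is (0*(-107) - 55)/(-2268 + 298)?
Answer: 11/394 ≈ 0.027919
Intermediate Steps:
(0*(-107) - 55)/(-2268 + 298) = (0 - 55)/(-1970) = -55*(-1/1970) = 11/394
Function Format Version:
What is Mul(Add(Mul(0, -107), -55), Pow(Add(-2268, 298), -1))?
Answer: Rational(11, 394) ≈ 0.027919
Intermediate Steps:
Mul(Add(Mul(0, -107), -55), Pow(Add(-2268, 298), -1)) = Mul(Add(0, -55), Pow(-1970, -1)) = Mul(-55, Rational(-1, 1970)) = Rational(11, 394)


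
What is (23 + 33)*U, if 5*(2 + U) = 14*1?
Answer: 224/5 ≈ 44.800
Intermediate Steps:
U = ⅘ (U = -2 + (14*1)/5 = -2 + (⅕)*14 = -2 + 14/5 = ⅘ ≈ 0.80000)
(23 + 33)*U = (23 + 33)*(⅘) = 56*(⅘) = 224/5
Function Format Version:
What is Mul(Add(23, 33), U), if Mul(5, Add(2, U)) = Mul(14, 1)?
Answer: Rational(224, 5) ≈ 44.800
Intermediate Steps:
U = Rational(4, 5) (U = Add(-2, Mul(Rational(1, 5), Mul(14, 1))) = Add(-2, Mul(Rational(1, 5), 14)) = Add(-2, Rational(14, 5)) = Rational(4, 5) ≈ 0.80000)
Mul(Add(23, 33), U) = Mul(Add(23, 33), Rational(4, 5)) = Mul(56, Rational(4, 5)) = Rational(224, 5)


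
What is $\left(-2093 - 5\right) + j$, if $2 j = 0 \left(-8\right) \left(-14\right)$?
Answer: $-2098$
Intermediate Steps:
$j = 0$ ($j = \frac{0 \left(-8\right) \left(-14\right)}{2} = \frac{0 \left(-14\right)}{2} = \frac{1}{2} \cdot 0 = 0$)
$\left(-2093 - 5\right) + j = \left(-2093 - 5\right) + 0 = -2098 + 0 = -2098$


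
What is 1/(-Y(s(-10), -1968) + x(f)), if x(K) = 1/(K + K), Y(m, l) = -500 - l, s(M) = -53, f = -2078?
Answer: -4156/6101009 ≈ -0.00068120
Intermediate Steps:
x(K) = 1/(2*K)
1/(-Y(s(-10), -1968) + x(f)) = 1/(-(-500 - 1*(-1968)) + (½)/(-2078)) = 1/(-(-500 + 1968) + (½)*(-1/2078)) = 1/(-1*1468 - 1/4156) = 1/(-1468 - 1/4156) = 1/(-6101009/4156) = -4156/6101009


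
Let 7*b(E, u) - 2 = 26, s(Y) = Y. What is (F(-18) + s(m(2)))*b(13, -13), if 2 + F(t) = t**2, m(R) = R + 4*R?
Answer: 1328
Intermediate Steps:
m(R) = 5*R
b(E, u) = 4 (b(E, u) = 2/7 + (1/7)*26 = 2/7 + 26/7 = 4)
F(t) = -2 + t**2
(F(-18) + s(m(2)))*b(13, -13) = ((-2 + (-18)**2) + 5*2)*4 = ((-2 + 324) + 10)*4 = (322 + 10)*4 = 332*4 = 1328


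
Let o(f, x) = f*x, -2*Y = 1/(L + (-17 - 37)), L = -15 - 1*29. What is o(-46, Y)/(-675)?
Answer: 23/66150 ≈ 0.00034769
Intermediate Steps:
L = -44 (L = -15 - 29 = -44)
Y = 1/196 (Y = -1/(2*(-44 + (-17 - 37))) = -1/(2*(-44 - 54)) = -½/(-98) = -½*(-1/98) = 1/196 ≈ 0.0051020)
o(-46, Y)/(-675) = -46*1/196/(-675) = -23/98*(-1/675) = 23/66150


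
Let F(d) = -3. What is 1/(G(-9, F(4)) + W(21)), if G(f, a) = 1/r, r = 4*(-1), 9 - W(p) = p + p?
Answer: -4/133 ≈ -0.030075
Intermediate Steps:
W(p) = 9 - 2*p (W(p) = 9 - (p + p) = 9 - 2*p)
r = -4
G(f, a) = -1/4 (G(f, a) = 1/(-4) = -1/4)
1/(G(-9, F(4)) + W(21)) = 1/(-1/4 + (9 - 2*21)) = 1/(-1/4 + (9 - 42)) = 1/(-1/4 - 33) = 1/(-133/4) = -4/133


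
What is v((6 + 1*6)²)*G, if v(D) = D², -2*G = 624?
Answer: -6469632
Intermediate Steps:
G = -312 (G = -½*624 = -312)
v((6 + 1*6)²)*G = ((6 + 1*6)²)²*(-312) = ((6 + 6)²)²*(-312) = (12²)²*(-312) = 144²*(-312) = 20736*(-312) = -6469632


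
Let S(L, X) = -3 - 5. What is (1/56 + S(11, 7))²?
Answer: 199809/3136 ≈ 63.715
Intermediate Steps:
S(L, X) = -8
(1/56 + S(11, 7))² = (1/56 - 8)² = (-447/56)² = 199809/3136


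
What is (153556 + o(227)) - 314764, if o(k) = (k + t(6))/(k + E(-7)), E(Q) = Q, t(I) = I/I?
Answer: -8866383/55 ≈ -1.6121e+5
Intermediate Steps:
t(I) = 1
o(k) = (1 + k)/(-7 + k) (o(k) = (k + 1)/(k - 7) = (1 + k)/(-7 + k))
(153556 + o(227)) - 314764 = (153556 + (1 + 227)/(-7 + 227)) - 314764 = (153556 + 228/220) - 314764 = (153556 + (1/220)*228) - 314764 = (153556 + 57/55) - 314764 = 8445637/55 - 314764 = -8866383/55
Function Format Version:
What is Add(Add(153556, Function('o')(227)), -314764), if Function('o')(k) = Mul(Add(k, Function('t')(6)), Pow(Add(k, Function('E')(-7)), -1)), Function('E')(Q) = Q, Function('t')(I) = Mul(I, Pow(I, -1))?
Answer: Rational(-8866383, 55) ≈ -1.6121e+5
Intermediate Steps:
Function('t')(I) = 1
Function('o')(k) = Mul(Pow(Add(-7, k), -1), Add(1, k)) (Function('o')(k) = Mul(Add(k, 1), Pow(Add(k, -7), -1)) = Mul(Add(1, k), Pow(Add(-7, k), -1)) = Mul(Pow(Add(-7, k), -1), Add(1, k)))
Add(Add(153556, Function('o')(227)), -314764) = Add(Add(153556, Mul(Pow(Add(-7, 227), -1), Add(1, 227))), -314764) = Add(Add(153556, Mul(Pow(220, -1), 228)), -314764) = Add(Add(153556, Mul(Rational(1, 220), 228)), -314764) = Add(Add(153556, Rational(57, 55)), -314764) = Add(Rational(8445637, 55), -314764) = Rational(-8866383, 55)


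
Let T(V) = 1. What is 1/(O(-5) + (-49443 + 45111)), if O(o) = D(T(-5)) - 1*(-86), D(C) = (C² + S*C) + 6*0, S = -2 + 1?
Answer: -1/4246 ≈ -0.00023552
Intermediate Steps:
S = -1
D(C) = C² - C (D(C) = (C² - C) + 6*0 = (C² - C) + 0 = C² - C)
O(o) = 86 (O(o) = 1*(-1 + 1) - 1*(-86) = 1*0 + 86 = 0 + 86 = 86)
1/(O(-5) + (-49443 + 45111)) = 1/(86 + (-49443 + 45111)) = 1/(86 - 4332) = 1/(-4246) = -1/4246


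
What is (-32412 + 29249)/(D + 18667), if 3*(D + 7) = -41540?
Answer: -9489/14440 ≈ -0.65713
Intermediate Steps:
D = -41561/3 (D = -7 + (1/3)*(-41540) = -7 - 41540/3 = -41561/3 ≈ -13854.)
(-32412 + 29249)/(D + 18667) = (-32412 + 29249)/(-41561/3 + 18667) = -3163/14440/3 = -3163*3/14440 = -9489/14440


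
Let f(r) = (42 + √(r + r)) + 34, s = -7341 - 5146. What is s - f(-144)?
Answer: -12563 - 12*I*√2 ≈ -12563.0 - 16.971*I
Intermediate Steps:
s = -12487
f(r) = 76 + √2*√r (f(r) = (42 + √(2*r)) + 34 = (42 + √2*√r) + 34 = 76 + √2*√r)
s - f(-144) = -12487 - (76 + √2*√(-144)) = -12487 - (76 + √2*(12*I)) = -12487 - (76 + 12*I*√2) = -12487 + (-76 - 12*I*√2) = -12563 - 12*I*√2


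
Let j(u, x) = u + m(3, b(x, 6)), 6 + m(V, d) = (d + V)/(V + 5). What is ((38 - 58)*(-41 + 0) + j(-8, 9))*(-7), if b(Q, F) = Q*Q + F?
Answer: -22883/4 ≈ -5720.8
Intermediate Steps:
b(Q, F) = F + Q² (b(Q, F) = Q² + F = F + Q²)
m(V, d) = -6 + (V + d)/(5 + V) (m(V, d) = -6 + (d + V)/(V + 5) = -6 + (V + d)/(5 + V))
j(u, x) = -39/8 + u + x²/8 (j(u, x) = u + (-30 + (6 + x²) - 5*3)/(5 + 3) = u + (-30 + (6 + x²) - 15)/8 = u + (-39 + x²)/8 = u + (-39/8 + x²/8) = -39/8 + u + x²/8)
((38 - 58)*(-41 + 0) + j(-8, 9))*(-7) = ((38 - 58)*(-41 + 0) + (-39/8 - 8 + (⅛)*9²))*(-7) = (-20*(-41) + (-39/8 - 8 + (⅛)*81))*(-7) = (820 + (-39/8 - 8 + 81/8))*(-7) = (820 - 11/4)*(-7) = (3269/4)*(-7) = -22883/4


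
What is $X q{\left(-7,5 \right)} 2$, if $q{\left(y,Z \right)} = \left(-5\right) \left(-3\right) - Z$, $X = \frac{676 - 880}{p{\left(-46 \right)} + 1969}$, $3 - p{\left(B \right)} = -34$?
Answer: $- \frac{120}{59} \approx -2.0339$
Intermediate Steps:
$p{\left(B \right)} = 37$ ($p{\left(B \right)} = 3 - -34 = 3 + 34 = 37$)
$X = - \frac{6}{59}$ ($X = \frac{676 - 880}{37 + 1969} = - \frac{204}{2006} = \left(-204\right) \frac{1}{2006} = - \frac{6}{59} \approx -0.10169$)
$q{\left(y,Z \right)} = 15 - Z$
$X q{\left(-7,5 \right)} 2 = - \frac{6 \left(15 - 5\right) 2}{59} = - \frac{6 \cdot 10 \cdot 2}{59} = \left(- \frac{6}{59}\right) 20 = - \frac{120}{59}$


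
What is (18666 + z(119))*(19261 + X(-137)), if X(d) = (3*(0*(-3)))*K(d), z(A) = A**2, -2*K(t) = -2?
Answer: 632280847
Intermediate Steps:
K(t) = 1 (K(t) = -1/2*(-2) = 1)
X(d) = 0 (X(d) = (3*(0*(-3)))*1 = (3*0)*1 = 0*1 = 0)
(18666 + z(119))*(19261 + X(-137)) = (18666 + 119**2)*(19261 + 0) = (18666 + 14161)*19261 = 32827*19261 = 632280847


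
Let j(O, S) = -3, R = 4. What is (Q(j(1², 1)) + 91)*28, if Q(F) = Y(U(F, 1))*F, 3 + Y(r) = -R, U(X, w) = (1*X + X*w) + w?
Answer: 3136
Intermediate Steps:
U(X, w) = X + w + X*w (U(X, w) = (X + X*w) + w = X + w + X*w)
Y(r) = -7 (Y(r) = -3 - 1*4 = -3 - 4 = -7)
Q(F) = -7*F
(Q(j(1², 1)) + 91)*28 = (-7*(-3) + 91)*28 = (21 + 91)*28 = 112*28 = 3136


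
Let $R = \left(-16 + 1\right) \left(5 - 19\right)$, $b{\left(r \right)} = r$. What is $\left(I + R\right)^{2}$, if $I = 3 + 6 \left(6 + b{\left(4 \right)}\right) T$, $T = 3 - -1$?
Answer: $205209$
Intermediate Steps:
$T = 4$ ($T = 3 + 1 = 4$)
$I = 243$ ($I = 3 + 6 \left(6 + 4\right) 4 = 3 + 6 \cdot 10 \cdot 4 = 3 + 6 \cdot 40 = 3 + 240 = 243$)
$R = 210$ ($R = \left(-15\right) \left(-14\right) = 210$)
$\left(I + R\right)^{2} = \left(243 + 210\right)^{2} = 453^{2} = 205209$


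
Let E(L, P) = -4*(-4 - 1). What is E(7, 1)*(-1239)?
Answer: -24780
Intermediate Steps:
E(L, P) = 20 (E(L, P) = -4*(-5) = 20)
E(7, 1)*(-1239) = 20*(-1239) = -24780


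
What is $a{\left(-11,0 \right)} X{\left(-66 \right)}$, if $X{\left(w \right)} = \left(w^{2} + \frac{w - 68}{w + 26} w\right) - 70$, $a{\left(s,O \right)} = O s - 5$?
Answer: $- \frac{40649}{2} \approx -20325.0$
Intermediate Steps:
$a{\left(s,O \right)} = -5 + O s$
$X{\left(w \right)} = -70 + w^{2} + \frac{w \left(-68 + w\right)}{26 + w}$ ($X{\left(w \right)} = \left(w^{2} + \frac{-68 + w}{26 + w} w\right) - 70 = \left(w^{2} + \frac{w \left(-68 + w\right)}{26 + w}\right) - 70 = -70 + w^{2} + \frac{w \left(-68 + w\right)}{26 + w}$)
$a{\left(-11,0 \right)} X{\left(-66 \right)} = \left(-5 + 0 \left(-11\right)\right) \frac{-1820 + \left(-66\right)^{3} - -9108 + 27 \left(-66\right)^{2}}{26 - 66} = \left(-5 + 0\right) \frac{-1820 - 287496 + 9108 + 27 \cdot 4356}{-40} = - 5 \left(- \frac{-1820 - 287496 + 9108 + 117612}{40}\right) = - 5 \left(\left(- \frac{1}{40}\right) \left(-162596\right)\right) = \left(-5\right) \frac{40649}{10} = - \frac{40649}{2}$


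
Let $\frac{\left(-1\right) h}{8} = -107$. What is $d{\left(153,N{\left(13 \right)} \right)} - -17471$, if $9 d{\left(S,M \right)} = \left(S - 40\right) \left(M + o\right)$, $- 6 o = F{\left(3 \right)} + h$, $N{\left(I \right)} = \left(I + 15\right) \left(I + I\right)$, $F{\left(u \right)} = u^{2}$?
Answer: $\frac{1339273}{54} \approx 24801.0$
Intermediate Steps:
$h = 856$ ($h = \left(-8\right) \left(-107\right) = 856$)
$N{\left(I \right)} = 2 I \left(15 + I\right)$ ($N{\left(I \right)} = \left(15 + I\right) 2 I = 2 I \left(15 + I\right)$)
$o = - \frac{865}{6}$ ($o = - \frac{3^{2} + 856}{6} = - \frac{9 + 856}{6} = \left(- \frac{1}{6}\right) 865 = - \frac{865}{6} \approx -144.17$)
$d{\left(S,M \right)} = \frac{\left(-40 + S\right) \left(- \frac{865}{6} + M\right)}{9}$ ($d{\left(S,M \right)} = \frac{\left(S - 40\right) \left(M - \frac{865}{6}\right)}{9} = \frac{\left(-40 + S\right) \left(- \frac{865}{6} + M\right)}{9}$)
$d{\left(153,N{\left(13 \right)} \right)} - -17471 = \left(\frac{17300}{27} - \frac{14705}{6} - \frac{40 \cdot 2 \cdot 13 \left(15 + 13\right)}{9} + \frac{1}{9} \cdot 2 \cdot 13 \left(15 + 13\right) 153\right) - -17471 = \left(\frac{17300}{27} - \frac{14705}{6} - \frac{40 \cdot 2 \cdot 13 \cdot 28}{9} + \frac{1}{9} \cdot 2 \cdot 13 \cdot 28 \cdot 153\right) + 17471 = \left(\frac{17300}{27} - \frac{14705}{6} - \frac{29120}{9} + \frac{1}{9} \cdot 728 \cdot 153\right) + 17471 = \left(\frac{17300}{27} - \frac{14705}{6} - \frac{29120}{9} + 12376\right) + 17471 = \frac{395839}{54} + 17471 = \frac{1339273}{54}$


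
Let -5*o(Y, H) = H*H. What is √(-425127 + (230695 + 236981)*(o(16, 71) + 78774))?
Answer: √909219328845/5 ≈ 1.9071e+5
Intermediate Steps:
o(Y, H) = -H²/5 (o(Y, H) = -H*H/5 = -H²/5)
√(-425127 + (230695 + 236981)*(o(16, 71) + 78774)) = √(-425127 + (230695 + 236981)*(-⅕*71² + 78774)) = √(-425127 + 467676*(-⅕*5041 + 78774)) = √(-425127 + 467676*(-5041/5 + 78774)) = √(-425127 + 467676*(388829/5)) = √(-425127 + 181845991404/5) = √(181843865769/5) = √909219328845/5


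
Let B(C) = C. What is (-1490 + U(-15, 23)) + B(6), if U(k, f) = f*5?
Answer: -1369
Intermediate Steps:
U(k, f) = 5*f
(-1490 + U(-15, 23)) + B(6) = (-1490 + 5*23) + 6 = (-1490 + 115) + 6 = -1375 + 6 = -1369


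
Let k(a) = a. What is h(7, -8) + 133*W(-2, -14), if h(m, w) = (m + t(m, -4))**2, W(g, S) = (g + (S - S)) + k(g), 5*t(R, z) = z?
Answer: -12339/25 ≈ -493.56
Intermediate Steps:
t(R, z) = z/5
W(g, S) = 2*g (W(g, S) = (g + (S - S)) + g = (g + 0) + g = g + g = 2*g)
h(m, w) = (-4/5 + m)**2 (h(m, w) = (m + (1/5)*(-4))**2 = (m - 4/5)**2 = (-4/5 + m)**2)
h(7, -8) + 133*W(-2, -14) = (-4 + 5*7)**2/25 + 133*(2*(-2)) = (-4 + 35)**2/25 + 133*(-4) = (1/25)*31**2 - 532 = (1/25)*961 - 532 = 961/25 - 532 = -12339/25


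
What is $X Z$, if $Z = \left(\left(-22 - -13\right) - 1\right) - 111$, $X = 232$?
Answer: $-28072$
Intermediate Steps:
$Z = -121$ ($Z = \left(\left(-22 + 13\right) - 1\right) - 111 = \left(-9 - 1\right) - 111 = -10 - 111 = -121$)
$X Z = 232 \left(-121\right) = -28072$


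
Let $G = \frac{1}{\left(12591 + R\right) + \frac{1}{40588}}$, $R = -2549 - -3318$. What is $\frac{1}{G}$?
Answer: $\frac{542255681}{40588} \approx 13360.0$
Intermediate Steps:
$R = 769$ ($R = -2549 + 3318 = 769$)
$G = \frac{40588}{542255681}$ ($G = \frac{1}{\left(12591 + 769\right) + \frac{1}{40588}} = \frac{1}{13360 + \frac{1}{40588}} = \frac{1}{\frac{542255681}{40588}} = \frac{40588}{542255681} \approx 7.485 \cdot 10^{-5}$)
$\frac{1}{G} = \frac{1}{\frac{40588}{542255681}} = \frac{542255681}{40588}$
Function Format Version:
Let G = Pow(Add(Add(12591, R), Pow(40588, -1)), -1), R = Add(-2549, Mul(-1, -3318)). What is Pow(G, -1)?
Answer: Rational(542255681, 40588) ≈ 13360.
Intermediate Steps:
R = 769 (R = Add(-2549, 3318) = 769)
G = Rational(40588, 542255681) (G = Pow(Add(Add(12591, 769), Pow(40588, -1)), -1) = Pow(Add(13360, Rational(1, 40588)), -1) = Pow(Rational(542255681, 40588), -1) = Rational(40588, 542255681) ≈ 7.4850e-5)
Pow(G, -1) = Pow(Rational(40588, 542255681), -1) = Rational(542255681, 40588)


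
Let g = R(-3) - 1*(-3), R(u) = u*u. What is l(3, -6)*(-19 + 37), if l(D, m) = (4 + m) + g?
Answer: 180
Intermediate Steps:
R(u) = u²
g = 12 (g = (-3)² - 1*(-3) = 9 + 3 = 12)
l(D, m) = 16 + m (l(D, m) = (4 + m) + 12 = 16 + m)
l(3, -6)*(-19 + 37) = (16 - 6)*(-19 + 37) = 10*18 = 180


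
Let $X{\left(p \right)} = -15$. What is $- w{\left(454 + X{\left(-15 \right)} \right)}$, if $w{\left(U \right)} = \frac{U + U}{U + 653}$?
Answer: $- \frac{439}{546} \approx -0.80403$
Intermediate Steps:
$w{\left(U \right)} = \frac{2 U}{653 + U}$
$- w{\left(454 + X{\left(-15 \right)} \right)} = - \frac{2 \left(454 - 15\right)}{653 + \left(454 - 15\right)} = - \frac{2 \cdot 439}{653 + 439} = - \frac{2 \cdot 439}{1092} = \left(-1\right) \frac{439}{546} = - \frac{439}{546}$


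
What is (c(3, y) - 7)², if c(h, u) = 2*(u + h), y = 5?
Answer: 81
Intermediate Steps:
c(h, u) = 2*h + 2*u (c(h, u) = 2*(h + u) = 2*h + 2*u)
(c(3, y) - 7)² = ((2*3 + 2*5) - 7)² = ((6 + 10) - 7)² = (16 - 7)² = 9² = 81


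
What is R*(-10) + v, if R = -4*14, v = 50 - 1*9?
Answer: 601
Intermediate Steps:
v = 41 (v = 50 - 9 = 41)
R = -56
R*(-10) + v = -56*(-10) + 41 = 560 + 41 = 601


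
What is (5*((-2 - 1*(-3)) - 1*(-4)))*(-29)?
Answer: -725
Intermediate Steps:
(5*((-2 - 1*(-3)) - 1*(-4)))*(-29) = (5*((-2 + 3) + 4))*(-29) = (5*(1 + 4))*(-29) = (5*5)*(-29) = 25*(-29) = -725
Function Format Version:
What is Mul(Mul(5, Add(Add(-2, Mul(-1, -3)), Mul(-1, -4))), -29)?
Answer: -725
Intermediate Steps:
Mul(Mul(5, Add(Add(-2, Mul(-1, -3)), Mul(-1, -4))), -29) = Mul(Mul(5, Add(Add(-2, 3), 4)), -29) = Mul(Mul(5, Add(1, 4)), -29) = Mul(Mul(5, 5), -29) = Mul(25, -29) = -725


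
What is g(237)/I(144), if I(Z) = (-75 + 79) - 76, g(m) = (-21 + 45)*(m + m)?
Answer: -158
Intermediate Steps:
g(m) = 48*m (g(m) = 24*(2*m) = 48*m)
I(Z) = -72 (I(Z) = 4 - 76 = -72)
g(237)/I(144) = (48*237)/(-72) = 11376*(-1/72) = -158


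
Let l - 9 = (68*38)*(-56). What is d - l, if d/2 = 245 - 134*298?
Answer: 65321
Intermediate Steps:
d = -79374 (d = 2*(245 - 134*298) = 2*(245 - 39932) = 2*(-39687) = -79374)
l = -144695 (l = 9 + (68*38)*(-56) = 9 + 2584*(-56) = 9 - 144704 = -144695)
d - l = -79374 - 1*(-144695) = -79374 + 144695 = 65321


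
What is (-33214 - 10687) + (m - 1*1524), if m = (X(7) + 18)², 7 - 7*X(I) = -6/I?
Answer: -108187456/2401 ≈ -45059.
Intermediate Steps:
X(I) = 1 + 6/(7*I) (X(I) = 1 - (-6)/(7*I) = 1 + 6/(7*I))
m = 877969/2401 (m = ((6/7 + 7)/7 + 18)² = ((⅐)*(55/7) + 18)² = (55/49 + 18)² = (937/49)² = 877969/2401 ≈ 365.67)
(-33214 - 10687) + (m - 1*1524) = (-33214 - 10687) + (877969/2401 - 1*1524) = -43901 + (877969/2401 - 1524) = -43901 - 2781155/2401 = -108187456/2401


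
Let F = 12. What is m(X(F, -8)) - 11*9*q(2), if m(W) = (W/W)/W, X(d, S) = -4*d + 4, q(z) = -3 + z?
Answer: 4355/44 ≈ 98.977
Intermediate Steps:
X(d, S) = 4 - 4*d
m(W) = 1/W
m(X(F, -8)) - 11*9*q(2) = 1/(4 - 4*12) - 11*9*(-3 + 2) = 1/(4 - 48) - 99*(-1) = 1/(-44) - 1*(-99) = -1/44 + 99 = 4355/44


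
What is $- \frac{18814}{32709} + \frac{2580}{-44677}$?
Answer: $- \frac{21510286}{33984651} \approx -0.63294$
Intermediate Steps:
$- \frac{18814}{32709} + \frac{2580}{-44677} = \left(-18814\right) \frac{1}{32709} + 2580 \left(- \frac{1}{44677}\right) = - \frac{18814}{32709} - \frac{60}{1039} = - \frac{21510286}{33984651}$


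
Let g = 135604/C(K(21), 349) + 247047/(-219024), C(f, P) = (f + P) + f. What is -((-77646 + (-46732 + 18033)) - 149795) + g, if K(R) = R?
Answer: 7321673204293/28546128 ≈ 2.5649e+5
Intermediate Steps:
C(f, P) = P + 2*f (C(f, P) = (P + f) + f = P + 2*f)
g = 9867978373/28546128 (g = 135604/(349 + 2*21) + 247047/(-219024) = 135604/(349 + 42) + 247047*(-1/219024) = 135604/391 - 82349/73008 = 9867978373/28546128 ≈ 345.69)
-((-77646 + (-46732 + 18033)) - 149795) + g = -((-77646 + (-46732 + 18033)) - 149795) + 9867978373/28546128 = -((-77646 - 28699) - 149795) + 9867978373/28546128 = -(-106345 - 149795) + 9867978373/28546128 = -1*(-256140) + 9867978373/28546128 = 256140 + 9867978373/28546128 = 7321673204293/28546128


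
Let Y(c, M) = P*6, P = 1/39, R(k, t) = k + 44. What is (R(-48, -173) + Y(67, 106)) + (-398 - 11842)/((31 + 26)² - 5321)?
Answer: 6940/3367 ≈ 2.0612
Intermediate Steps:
R(k, t) = 44 + k
P = 1/39 ≈ 0.025641
Y(c, M) = 2/13 (Y(c, M) = (1/39)*6 = 2/13)
(R(-48, -173) + Y(67, 106)) + (-398 - 11842)/((31 + 26)² - 5321) = ((44 - 48) + 2/13) + (-398 - 11842)/((31 + 26)² - 5321) = (-4 + 2/13) - 12240/(57² - 5321) = -50/13 - 12240/(3249 - 5321) = -50/13 - 12240/(-2072) = -50/13 - 12240*(-1/2072) = -50/13 + 1530/259 = 6940/3367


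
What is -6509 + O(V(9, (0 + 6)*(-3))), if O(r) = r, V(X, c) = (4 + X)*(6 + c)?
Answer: -6665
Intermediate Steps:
-6509 + O(V(9, (0 + 6)*(-3))) = -6509 + (24 + 4*((0 + 6)*(-3)) + 6*9 + 9*((0 + 6)*(-3))) = -6509 + (24 + 4*(6*(-3)) + 54 + 9*(6*(-3))) = -6509 + (24 + 4*(-18) + 54 + 9*(-18)) = -6509 + (24 - 72 + 54 - 162) = -6509 - 156 = -6665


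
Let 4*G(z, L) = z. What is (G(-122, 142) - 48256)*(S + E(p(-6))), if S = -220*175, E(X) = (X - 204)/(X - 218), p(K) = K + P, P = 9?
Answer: 799363596327/430 ≈ 1.8590e+9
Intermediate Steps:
p(K) = 9 + K (p(K) = K + 9 = 9 + K)
G(z, L) = z/4
E(X) = (-204 + X)/(-218 + X)
S = -38500
(G(-122, 142) - 48256)*(S + E(p(-6))) = ((¼)*(-122) - 48256)*(-38500 + (-204 + (9 - 6))/(-218 + (9 - 6))) = (-61/2 - 48256)*(-38500 + (-204 + 3)/(-218 + 3)) = -96573*(-38500 - 201/(-215))/2 = -96573*(-38500 - 1/215*(-201))/2 = -96573*(-38500 + 201/215)/2 = -96573/2*(-8277299/215) = 799363596327/430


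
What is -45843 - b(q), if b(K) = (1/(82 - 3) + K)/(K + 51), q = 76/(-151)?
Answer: -27614671272/602375 ≈ -45843.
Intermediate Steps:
q = -76/151 (q = 76*(-1/151) = -76/151 ≈ -0.50331)
b(K) = (1/79 + K)/(51 + K)
-45843 - b(q) = -45843 - (1/79 - 76/151)/(51 - 76/151) = -45843 - (-5853)/(7625/151*11929) = -45843 - 151*(-5853)/(7625*11929) = -45843 - 1*(-5853/602375) = -45843 + 5853/602375 = -27614671272/602375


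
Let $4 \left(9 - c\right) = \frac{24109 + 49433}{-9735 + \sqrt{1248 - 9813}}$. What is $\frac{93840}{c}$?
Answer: $\frac{43040944365600}{4994133229} - \frac{766797920 i \sqrt{8565}}{4994133229} \approx 8618.3 - 14.21 i$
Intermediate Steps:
$c = 9 - \frac{36771}{2 \left(-9735 + i \sqrt{8565}\right)}$ ($c = 9 - \frac{\left(24109 + 49433\right) \frac{1}{-9735 + \sqrt{1248 - 9813}}}{4} = 9 - \frac{73542 \frac{1}{-9735 + \sqrt{-8565}}}{4} = 9 - \frac{73542 \frac{1}{-9735 + i \sqrt{8565}}}{4} = 9 - \frac{36771}{2 \left(-9735 + i \sqrt{8565}\right)} \approx 10.888 + 0.017953 i$)
$\frac{93840}{c} = \frac{93840}{\frac{137598927}{12637172} + \frac{12257 i \sqrt{8565}}{63185860}}$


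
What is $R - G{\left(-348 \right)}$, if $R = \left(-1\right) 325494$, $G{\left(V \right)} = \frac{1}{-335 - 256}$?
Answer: $- \frac{192366953}{591} \approx -3.2549 \cdot 10^{5}$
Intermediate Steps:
$G{\left(V \right)} = - \frac{1}{591}$ ($G{\left(V \right)} = \frac{1}{-591} = - \frac{1}{591}$)
$R = -325494$
$R - G{\left(-348 \right)} = -325494 - - \frac{1}{591} = -325494 + \frac{1}{591} = - \frac{192366953}{591}$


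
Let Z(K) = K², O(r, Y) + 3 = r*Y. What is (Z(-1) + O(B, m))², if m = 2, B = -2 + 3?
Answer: 0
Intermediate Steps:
B = 1
O(r, Y) = -3 + Y*r (O(r, Y) = -3 + r*Y = -3 + Y*r)
(Z(-1) + O(B, m))² = ((-1)² + (-3 + 2*1))² = (1 + (-3 + 2))² = (1 - 1)² = 0² = 0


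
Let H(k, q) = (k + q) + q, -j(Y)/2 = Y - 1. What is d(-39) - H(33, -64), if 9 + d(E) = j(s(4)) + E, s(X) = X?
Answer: 41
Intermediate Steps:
j(Y) = 2 - 2*Y (j(Y) = -2*(Y - 1) = -2*(-1 + Y) = 2 - 2*Y)
d(E) = -15 + E (d(E) = -9 + ((2 - 2*4) + E) = -9 + ((2 - 8) + E) = -9 + (-6 + E) = -15 + E)
H(k, q) = k + 2*q
d(-39) - H(33, -64) = (-15 - 39) - (33 + 2*(-64)) = -54 - (33 - 128) = -54 - 1*(-95) = -54 + 95 = 41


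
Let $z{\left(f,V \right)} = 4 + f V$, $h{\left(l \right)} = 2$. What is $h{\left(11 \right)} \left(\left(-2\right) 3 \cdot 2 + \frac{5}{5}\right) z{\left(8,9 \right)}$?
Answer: $-1672$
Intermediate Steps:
$z{\left(f,V \right)} = 4 + V f$
$h{\left(11 \right)} \left(\left(-2\right) 3 \cdot 2 + \frac{5}{5}\right) z{\left(8,9 \right)} = 2 \left(\left(-2\right) 3 \cdot 2 + \frac{5}{5}\right) \left(4 + 9 \cdot 8\right) = 2 \left(\left(-6\right) 2 + 5 \cdot \frac{1}{5}\right) \left(4 + 72\right) = 2 \left(-12 + 1\right) 76 = 2 \left(-11\right) 76 = \left(-22\right) 76 = -1672$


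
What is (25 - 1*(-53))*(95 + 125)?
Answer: 17160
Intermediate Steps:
(25 - 1*(-53))*(95 + 125) = (25 + 53)*220 = 78*220 = 17160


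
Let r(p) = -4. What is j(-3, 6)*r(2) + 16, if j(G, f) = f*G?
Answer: 88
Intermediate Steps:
j(G, f) = G*f
j(-3, 6)*r(2) + 16 = -3*6*(-4) + 16 = -18*(-4) + 16 = 72 + 16 = 88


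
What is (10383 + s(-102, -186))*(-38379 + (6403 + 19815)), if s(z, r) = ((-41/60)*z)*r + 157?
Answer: 147403481/5 ≈ 2.9481e+7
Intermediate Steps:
s(z, r) = 157 - 41*r*z/60 (s(z, r) = ((-41*1/60)*z)*r + 157 = (-41*z/60)*r + 157 = -41*r*z/60 + 157 = 157 - 41*r*z/60)
(10383 + s(-102, -186))*(-38379 + (6403 + 19815)) = (10383 + (157 - 41/60*(-186)*(-102)))*(-38379 + (6403 + 19815)) = (10383 + (157 - 64821/5))*(-38379 + 26218) = (10383 - 64036/5)*(-12161) = -12121/5*(-12161) = 147403481/5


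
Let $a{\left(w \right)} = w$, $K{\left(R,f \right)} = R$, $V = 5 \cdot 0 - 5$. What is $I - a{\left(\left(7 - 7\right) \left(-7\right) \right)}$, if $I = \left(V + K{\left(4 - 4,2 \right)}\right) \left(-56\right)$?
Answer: $280$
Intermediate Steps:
$V = -5$ ($V = 0 - 5 = -5$)
$I = 280$ ($I = \left(-5 + \left(4 - 4\right)\right) \left(-56\right) = \left(-5 + 0\right) \left(-56\right) = \left(-5\right) \left(-56\right) = 280$)
$I - a{\left(\left(7 - 7\right) \left(-7\right) \right)} = 280 - \left(7 - 7\right) \left(-7\right) = 280 - 0 \left(-7\right) = 280 - 0 = 280 + 0 = 280$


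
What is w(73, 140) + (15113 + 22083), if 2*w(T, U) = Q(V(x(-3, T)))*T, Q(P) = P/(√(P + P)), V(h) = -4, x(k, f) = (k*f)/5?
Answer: 37196 + 73*I*√2/2 ≈ 37196.0 + 51.619*I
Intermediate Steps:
x(k, f) = f*k/5 (x(k, f) = (f*k)*(⅕) = f*k/5)
Q(P) = √2*√P/2 (Q(P) = P/(√(2*P)) = P/((√2*√P)) = P*(√2/(2*√P)) = √2*√P/2)
w(T, U) = I*T*√2/2 (w(T, U) = ((√2*√(-4)/2)*T)/2 = ((√2*(2*I)/2)*T)/2 = ((I*√2)*T)/2 = (I*T*√2)/2 = I*T*√2/2)
w(73, 140) + (15113 + 22083) = (½)*I*73*√2 + (15113 + 22083) = 73*I*√2/2 + 37196 = 37196 + 73*I*√2/2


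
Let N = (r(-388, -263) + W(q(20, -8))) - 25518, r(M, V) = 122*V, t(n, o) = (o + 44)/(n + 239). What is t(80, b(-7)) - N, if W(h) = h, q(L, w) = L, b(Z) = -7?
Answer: 18369333/319 ≈ 57584.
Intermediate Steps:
t(n, o) = (44 + o)/(239 + n)
N = -57584 (N = (122*(-263) + 20) - 25518 = (-32086 + 20) - 25518 = -32066 - 25518 = -57584)
t(80, b(-7)) - N = (44 - 7)/(239 + 80) - 1*(-57584) = 37/319 + 57584 = 18369333/319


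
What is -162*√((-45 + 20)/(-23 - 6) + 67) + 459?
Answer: 459 - 648*√3567/29 ≈ -875.53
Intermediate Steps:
-162*√((-45 + 20)/(-23 - 6) + 67) + 459 = -162*√(-25/(-29) + 67) + 459 = -162*√(-25*(-1/29) + 67) + 459 = -162*√(25/29 + 67) + 459 = -648*√3567/29 + 459 = 459 - 648*√3567/29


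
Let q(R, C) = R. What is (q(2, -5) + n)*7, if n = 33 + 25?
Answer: 420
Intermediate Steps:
n = 58
(q(2, -5) + n)*7 = (2 + 58)*7 = 60*7 = 420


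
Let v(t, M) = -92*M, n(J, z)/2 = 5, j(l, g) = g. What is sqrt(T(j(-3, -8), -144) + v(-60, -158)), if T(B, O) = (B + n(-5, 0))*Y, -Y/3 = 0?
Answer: 2*sqrt(3634) ≈ 120.57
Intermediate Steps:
Y = 0 (Y = -3*0 = 0)
n(J, z) = 10 (n(J, z) = 2*5 = 10)
T(B, O) = 0 (T(B, O) = (B + 10)*0 = (10 + B)*0 = 0)
sqrt(T(j(-3, -8), -144) + v(-60, -158)) = sqrt(0 - 92*(-158)) = sqrt(0 + 14536) = sqrt(14536) = 2*sqrt(3634)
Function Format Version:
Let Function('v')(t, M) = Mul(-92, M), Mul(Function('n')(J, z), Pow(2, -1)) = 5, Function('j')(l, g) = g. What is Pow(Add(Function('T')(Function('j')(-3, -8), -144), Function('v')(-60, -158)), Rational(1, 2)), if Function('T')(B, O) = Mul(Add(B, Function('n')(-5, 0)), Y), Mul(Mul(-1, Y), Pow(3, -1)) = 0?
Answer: Mul(2, Pow(3634, Rational(1, 2))) ≈ 120.57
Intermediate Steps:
Y = 0 (Y = Mul(-3, 0) = 0)
Function('n')(J, z) = 10 (Function('n')(J, z) = Mul(2, 5) = 10)
Function('T')(B, O) = 0 (Function('T')(B, O) = Mul(Add(B, 10), 0) = Mul(Add(10, B), 0) = 0)
Pow(Add(Function('T')(Function('j')(-3, -8), -144), Function('v')(-60, -158)), Rational(1, 2)) = Pow(Add(0, Mul(-92, -158)), Rational(1, 2)) = Pow(Add(0, 14536), Rational(1, 2)) = Pow(14536, Rational(1, 2)) = Mul(2, Pow(3634, Rational(1, 2)))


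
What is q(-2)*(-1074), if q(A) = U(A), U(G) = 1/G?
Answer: 537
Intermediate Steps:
q(A) = 1/A
q(-2)*(-1074) = -1074/(-2) = -1/2*(-1074) = 537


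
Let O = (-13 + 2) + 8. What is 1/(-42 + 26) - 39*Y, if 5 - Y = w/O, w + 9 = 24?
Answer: -6241/16 ≈ -390.06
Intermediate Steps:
w = 15 (w = -9 + 24 = 15)
O = -3 (O = -11 + 8 = -3)
Y = 10 (Y = 5 - 15/(-3) = 5 - 15*(-1)/3 = 5 - 1*(-5) = 5 + 5 = 10)
1/(-42 + 26) - 39*Y = 1/(-42 + 26) - 39*10 = 1/(-16) - 390 = -1/16 - 390 = -6241/16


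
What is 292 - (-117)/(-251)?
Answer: 73175/251 ≈ 291.53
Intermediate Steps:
292 - (-117)/(-251) = 292 - (-117)*(-1)/251 = 292 - 1*117/251 = 292 - 117/251 = 73175/251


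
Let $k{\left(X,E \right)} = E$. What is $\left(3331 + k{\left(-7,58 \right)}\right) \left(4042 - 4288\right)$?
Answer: $-833694$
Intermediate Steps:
$\left(3331 + k{\left(-7,58 \right)}\right) \left(4042 - 4288\right) = \left(3331 + 58\right) \left(4042 - 4288\right) = 3389 \left(-246\right) = -833694$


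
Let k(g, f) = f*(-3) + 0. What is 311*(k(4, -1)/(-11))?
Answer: -933/11 ≈ -84.818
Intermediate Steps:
k(g, f) = -3*f (k(g, f) = -3*f + 0 = -3*f)
311*(k(4, -1)/(-11)) = 311*(-3*(-1)/(-11)) = 311*(3*(-1/11)) = 311*(-3/11) = -933/11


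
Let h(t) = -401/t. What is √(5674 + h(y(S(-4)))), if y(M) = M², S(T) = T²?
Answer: √1452143/16 ≈ 75.316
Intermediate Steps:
√(5674 + h(y(S(-4)))) = √(5674 - 401/(((-4)²)²)) = √(5674 - 401/(16²)) = √(5674 - 401/256) = √(1452143/256) = √1452143/16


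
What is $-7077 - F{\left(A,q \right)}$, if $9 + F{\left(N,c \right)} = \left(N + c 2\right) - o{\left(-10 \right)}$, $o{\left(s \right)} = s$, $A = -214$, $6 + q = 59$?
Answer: $-6970$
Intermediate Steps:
$q = 53$ ($q = -6 + 59 = 53$)
$F{\left(N,c \right)} = 1 + N + 2 c$ ($F{\left(N,c \right)} = -9 - \left(-10 - N - c 2\right) = -9 + \left(\left(N + 2 c\right) + 10\right) = -9 + \left(10 + N + 2 c\right) = 1 + N + 2 c$)
$-7077 - F{\left(A,q \right)} = -7077 - \left(1 - 214 + 2 \cdot 53\right) = -7077 - \left(1 - 214 + 106\right) = -7077 - -107 = -7077 + 107 = -6970$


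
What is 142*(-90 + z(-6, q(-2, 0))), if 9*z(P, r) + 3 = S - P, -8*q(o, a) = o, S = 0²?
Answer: -38198/3 ≈ -12733.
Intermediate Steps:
S = 0
q(o, a) = -o/8
z(P, r) = -⅓ - P/9 (z(P, r) = -⅓ + (0 - P)/9 = -⅓ + (-P)/9 = -⅓ - P/9)
142*(-90 + z(-6, q(-2, 0))) = 142*(-90 + (-⅓ - ⅑*(-6))) = 142*(-90 + (-⅓ + ⅔)) = 142*(-90 + ⅓) = 142*(-269/3) = -38198/3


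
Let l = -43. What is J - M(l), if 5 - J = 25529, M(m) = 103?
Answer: -25627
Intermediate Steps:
J = -25524 (J = 5 - 1*25529 = 5 - 25529 = -25524)
J - M(l) = -25524 - 1*103 = -25524 - 103 = -25627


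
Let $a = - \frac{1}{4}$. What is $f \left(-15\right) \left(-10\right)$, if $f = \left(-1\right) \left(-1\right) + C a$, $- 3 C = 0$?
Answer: $150$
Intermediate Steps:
$C = 0$ ($C = \left(- \frac{1}{3}\right) 0 = 0$)
$a = - \frac{1}{4}$ ($a = \left(-1\right) \frac{1}{4} = - \frac{1}{4} \approx -0.25$)
$f = 1$ ($f = \left(-1\right) \left(-1\right) + 0 \left(- \frac{1}{4}\right) = 1 + 0 = 1$)
$f \left(-15\right) \left(-10\right) = 1 \left(-15\right) \left(-10\right) = \left(-15\right) \left(-10\right) = 150$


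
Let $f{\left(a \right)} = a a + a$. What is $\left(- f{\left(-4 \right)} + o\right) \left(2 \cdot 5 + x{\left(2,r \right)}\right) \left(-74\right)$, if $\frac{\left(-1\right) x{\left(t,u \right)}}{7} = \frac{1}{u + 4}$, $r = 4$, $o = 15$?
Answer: $- \frac{8103}{4} \approx -2025.8$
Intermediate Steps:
$x{\left(t,u \right)} = - \frac{7}{4 + u}$ ($x{\left(t,u \right)} = - \frac{7}{u + 4} = - \frac{7}{4 + u}$)
$f{\left(a \right)} = a + a^{2}$ ($f{\left(a \right)} = a^{2} + a = a + a^{2}$)
$\left(- f{\left(-4 \right)} + o\right) \left(2 \cdot 5 + x{\left(2,r \right)}\right) \left(-74\right) = \left(- \left(-4\right) \left(1 - 4\right) + 15\right) \left(2 \cdot 5 - \frac{7}{4 + 4}\right) \left(-74\right) = \left(- \left(-4\right) \left(-3\right) + 15\right) \left(10 - \frac{7}{8}\right) \left(-74\right) = \left(\left(-1\right) 12 + 15\right) \left(10 - \frac{7}{8}\right) \left(-74\right) = \left(-12 + 15\right) \left(10 - \frac{7}{8}\right) \left(-74\right) = 3 \cdot \frac{73}{8} \left(-74\right) = \frac{219}{8} \left(-74\right) = - \frac{8103}{4}$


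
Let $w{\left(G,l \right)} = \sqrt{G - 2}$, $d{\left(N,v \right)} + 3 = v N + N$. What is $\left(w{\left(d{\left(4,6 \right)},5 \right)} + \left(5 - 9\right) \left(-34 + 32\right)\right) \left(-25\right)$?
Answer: $-200 - 25 \sqrt{23} \approx -319.9$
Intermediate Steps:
$d{\left(N,v \right)} = -3 + N + N v$ ($d{\left(N,v \right)} = -3 + \left(v N + N\right) = -3 + \left(N v + N\right) = -3 + \left(N + N v\right) = -3 + N + N v$)
$w{\left(G,l \right)} = \sqrt{-2 + G}$
$\left(w{\left(d{\left(4,6 \right)},5 \right)} + \left(5 - 9\right) \left(-34 + 32\right)\right) \left(-25\right) = \left(\sqrt{-2 + \left(-3 + 4 + 4 \cdot 6\right)} + \left(5 - 9\right) \left(-34 + 32\right)\right) \left(-25\right) = \left(\sqrt{-2 + \left(-3 + 4 + 24\right)} - -8\right) \left(-25\right) = \left(\sqrt{-2 + 25} + 8\right) \left(-25\right) = \left(\sqrt{23} + 8\right) \left(-25\right) = \left(8 + \sqrt{23}\right) \left(-25\right) = -200 - 25 \sqrt{23}$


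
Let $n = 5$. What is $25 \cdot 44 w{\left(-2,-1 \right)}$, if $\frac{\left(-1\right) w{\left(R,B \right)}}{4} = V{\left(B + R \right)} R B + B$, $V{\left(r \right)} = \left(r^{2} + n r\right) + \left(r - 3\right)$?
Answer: $110000$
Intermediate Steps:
$V{\left(r \right)} = -3 + r^{2} + 6 r$ ($V{\left(r \right)} = \left(r^{2} + 5 r\right) + \left(r - 3\right) = \left(r^{2} + 5 r\right) + \left(-3 + r\right) = -3 + r^{2} + 6 r$)
$w{\left(R,B \right)} = - 4 B - 4 B R \left(-3 + \left(B + R\right)^{2} + 6 B + 6 R\right)$ ($w{\left(R,B \right)} = - 4 \left(\left(-3 + \left(B + R\right)^{2} + 6 \left(B + R\right)\right) R B + B\right) = - 4 \left(\left(-3 + \left(B + R\right)^{2} + \left(6 B + 6 R\right)\right) R B + B\right) = - 4 \left(\left(-3 + \left(B + R\right)^{2} + 6 B + 6 R\right) R B + B\right) = - 4 \left(R \left(-3 + \left(B + R\right)^{2} + 6 B + 6 R\right) B + B\right) = - 4 \left(B R \left(-3 + \left(B + R\right)^{2} + 6 B + 6 R\right) + B\right) = - 4 \left(B + B R \left(-3 + \left(B + R\right)^{2} + 6 B + 6 R\right)\right) = - 4 B - 4 B R \left(-3 + \left(B + R\right)^{2} + 6 B + 6 R\right)$)
$25 \cdot 44 w{\left(-2,-1 \right)} = 25 \cdot 44 \left(\left(-4\right) \left(-1\right) \left(1 - 2 \left(-3 + \left(-1 - 2\right)^{2} + 6 \left(-1\right) + 6 \left(-2\right)\right)\right)\right) = 1100 \left(\left(-4\right) \left(-1\right) \left(1 - 2 \left(-3 + \left(-3\right)^{2} - 6 - 12\right)\right)\right) = 1100 \left(\left(-4\right) \left(-1\right) \left(1 - 2 \left(-3 + 9 - 6 - 12\right)\right)\right) = 1100 \left(\left(-4\right) \left(-1\right) \left(1 - -24\right)\right) = 1100 \left(\left(-4\right) \left(-1\right) \left(1 + 24\right)\right) = 1100 \left(\left(-4\right) \left(-1\right) 25\right) = 1100 \cdot 100 = 110000$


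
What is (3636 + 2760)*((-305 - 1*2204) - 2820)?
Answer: -34084284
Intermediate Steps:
(3636 + 2760)*((-305 - 1*2204) - 2820) = 6396*((-305 - 2204) - 2820) = 6396*(-2509 - 2820) = 6396*(-5329) = -34084284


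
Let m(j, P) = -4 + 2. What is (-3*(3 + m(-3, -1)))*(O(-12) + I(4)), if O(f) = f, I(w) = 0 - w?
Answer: 48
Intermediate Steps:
m(j, P) = -2
I(w) = -w
(-3*(3 + m(-3, -1)))*(O(-12) + I(4)) = (-3*(3 - 2))*(-12 - 1*4) = (-3*1)*(-12 - 4) = -3*(-16) = 48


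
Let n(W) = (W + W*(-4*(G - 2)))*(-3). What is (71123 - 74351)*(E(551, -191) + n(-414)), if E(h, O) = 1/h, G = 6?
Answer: 33135836412/551 ≈ 6.0138e+7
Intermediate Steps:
n(W) = 45*W (n(W) = (W + W*(-4*(6 - 2)))*(-3) = (W + W*(-4*4))*(-3) = (W + W*(-16))*(-3) = (W - 16*W)*(-3) = -15*W*(-3) = 45*W)
(71123 - 74351)*(E(551, -191) + n(-414)) = (71123 - 74351)*(1/551 + 45*(-414)) = -3228*(1/551 - 18630) = -3228*(-10265129/551) = 33135836412/551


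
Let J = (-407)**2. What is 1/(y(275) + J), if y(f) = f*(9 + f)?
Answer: 1/243749 ≈ 4.1026e-6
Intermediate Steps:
J = 165649
1/(y(275) + J) = 1/(275*(9 + 275) + 165649) = 1/(275*284 + 165649) = 1/(78100 + 165649) = 1/243749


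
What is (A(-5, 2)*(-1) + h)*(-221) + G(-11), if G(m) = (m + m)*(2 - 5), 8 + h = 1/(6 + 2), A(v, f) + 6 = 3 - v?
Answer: 17987/8 ≈ 2248.4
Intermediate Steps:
A(v, f) = -3 - v (A(v, f) = -6 + (3 - v) = -3 - v)
h = -63/8 (h = -8 + 1/(6 + 2) = -8 + 1/8 = -63/8 ≈ -7.8750)
G(m) = -6*m (G(m) = (2*m)*(-3) = -6*m)
(A(-5, 2)*(-1) + h)*(-221) + G(-11) = ((-3 - 1*(-5))*(-1) - 63/8)*(-221) - 6*(-11) = ((-3 + 5)*(-1) - 63/8)*(-221) + 66 = (2*(-1) - 63/8)*(-221) + 66 = (-2 - 63/8)*(-221) + 66 = -79/8*(-221) + 66 = 17459/8 + 66 = 17987/8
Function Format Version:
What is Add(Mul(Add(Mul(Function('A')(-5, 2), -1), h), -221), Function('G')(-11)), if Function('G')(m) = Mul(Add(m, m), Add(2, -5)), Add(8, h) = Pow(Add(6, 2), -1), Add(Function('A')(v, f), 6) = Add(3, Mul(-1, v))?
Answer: Rational(17987, 8) ≈ 2248.4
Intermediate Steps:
Function('A')(v, f) = Add(-3, Mul(-1, v)) (Function('A')(v, f) = Add(-6, Add(3, Mul(-1, v))) = Add(-3, Mul(-1, v)))
h = Rational(-63, 8) (h = Add(-8, Pow(Add(6, 2), -1)) = Add(-8, Pow(8, -1)) = Add(-8, Rational(1, 8)) = Rational(-63, 8) ≈ -7.8750)
Function('G')(m) = Mul(-6, m) (Function('G')(m) = Mul(Mul(2, m), -3) = Mul(-6, m))
Add(Mul(Add(Mul(Function('A')(-5, 2), -1), h), -221), Function('G')(-11)) = Add(Mul(Add(Mul(Add(-3, Mul(-1, -5)), -1), Rational(-63, 8)), -221), Mul(-6, -11)) = Add(Mul(Add(Mul(Add(-3, 5), -1), Rational(-63, 8)), -221), 66) = Add(Mul(Add(Mul(2, -1), Rational(-63, 8)), -221), 66) = Add(Mul(Add(-2, Rational(-63, 8)), -221), 66) = Add(Mul(Rational(-79, 8), -221), 66) = Add(Rational(17459, 8), 66) = Rational(17987, 8)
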